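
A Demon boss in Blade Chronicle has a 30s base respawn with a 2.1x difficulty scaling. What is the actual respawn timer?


Respawn time = base * multiplier
= 30 * 2.1
= 63.0 seconds

63.0 seconds


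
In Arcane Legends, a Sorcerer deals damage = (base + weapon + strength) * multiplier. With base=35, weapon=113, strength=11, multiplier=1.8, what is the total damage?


Sum base + weapon + str = 35 + 113 + 11 = 159
Multiply by 1.8:
159 * 1.8 = 286.2

286.2 damage


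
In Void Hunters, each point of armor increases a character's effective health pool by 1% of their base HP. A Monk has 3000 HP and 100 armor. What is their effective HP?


EHP = 3000 * (1 + 100/100)
= 3000 * (1 + 1.0)
= 3000 * 2.0
= 6000.0

6000.0 EHP


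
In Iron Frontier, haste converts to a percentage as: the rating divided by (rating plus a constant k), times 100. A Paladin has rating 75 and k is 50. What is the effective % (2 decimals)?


effective% = rating / (rating + k) * 100
= 75 / (75 + 50) * 100
= 75 / 125 * 100
= 0.6 * 100
= 60.00%

60.00%


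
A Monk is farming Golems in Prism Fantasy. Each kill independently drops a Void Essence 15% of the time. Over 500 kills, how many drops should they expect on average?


Expected drops = kills * (drop_rate / 100)
= 500 * (15 / 100)
= 500 * 0.15
= 75.0

75.0 drops


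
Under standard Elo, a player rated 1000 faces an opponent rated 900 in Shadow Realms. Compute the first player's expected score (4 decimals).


Elo expected score: Ea = 1/(1 + 10^((Rb-Ra)/400))
Rb - Ra = 900 - 1000 = -100
(Rb-Ra)/400 = -100/400 = -0.25
10^-0.25 = 0.562341
Ea = 1/(1 + 0.562341) = 1/1.562341 = 0.6401

0.6401


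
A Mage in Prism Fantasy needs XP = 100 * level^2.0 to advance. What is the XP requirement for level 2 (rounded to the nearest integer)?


XP = 100 * level^2.0
Substitute level = 2:
XP = 100 * 2^2.0
= 100 * 4.0
= 400

400 XP


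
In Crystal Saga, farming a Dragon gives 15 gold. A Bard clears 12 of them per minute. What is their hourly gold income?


Gold per minute = 15 * 12 = 180
Gold per hour = 180 * 60 = 10800

10800 gold/hour


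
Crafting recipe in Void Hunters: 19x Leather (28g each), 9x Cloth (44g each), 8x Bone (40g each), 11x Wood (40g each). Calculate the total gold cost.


Cost breakdown:
  Leather: 19 * 28 = 532
  Cloth: 9 * 44 = 396
  Bone: 8 * 40 = 320
  Wood: 11 * 40 = 440
Total = 532 + 396 + 320 + 440 = 1688

1688 gold


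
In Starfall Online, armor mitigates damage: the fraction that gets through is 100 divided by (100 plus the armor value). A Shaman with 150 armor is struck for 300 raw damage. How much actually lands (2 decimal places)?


actual = 300 * 100 / (100 + 150)
= 300 * 100 / 250
= 30000 / 250
= 120.00

120.00 damage


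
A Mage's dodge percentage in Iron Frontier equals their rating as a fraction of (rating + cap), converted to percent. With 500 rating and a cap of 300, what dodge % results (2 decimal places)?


dodge% = 500 / (500 + 300) * 100
= 500 / 800 * 100
= 0.625 * 100
= 62.50%

62.50%


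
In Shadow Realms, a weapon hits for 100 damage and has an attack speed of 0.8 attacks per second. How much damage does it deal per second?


DPS = damage * attack_speed
= 100 * 0.8
= 80.0

80.0 DPS


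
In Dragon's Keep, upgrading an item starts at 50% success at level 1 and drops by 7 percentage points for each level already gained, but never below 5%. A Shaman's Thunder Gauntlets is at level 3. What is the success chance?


raw_rate = 50 - 7 * (3 - 1)
= 50 - 7 * 2
= 50 - 14
= 36
Apply floor: max(36, 5) = 36%

36%


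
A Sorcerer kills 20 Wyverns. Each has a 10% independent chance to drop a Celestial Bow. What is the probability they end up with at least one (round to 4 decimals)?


P(at least one) = 1 - P(none) = 1 - (1-p)^n
p = 10/100 = 0.1
1 - p = 0.9
(1 - p)^20 = 0.9^20 = 0.121577
P(at least one) = 1 - 0.121577 = 0.8784

0.8784


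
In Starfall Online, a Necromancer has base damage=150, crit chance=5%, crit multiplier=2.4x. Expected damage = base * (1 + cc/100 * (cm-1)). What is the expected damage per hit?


E[dmg] = base * (1 + crit_chance * (crit_mult - 1))
cc as decimal = 5/100 = 0.05
cm - 1 = 2.4 - 1 = 1.4
Bonus factor = 0.05 * 1.4 = 0.07
Total multiplier = 1 + 0.07 = 1.07
Expected damage = 150 * 1.07 = 160.50

160.50 damage


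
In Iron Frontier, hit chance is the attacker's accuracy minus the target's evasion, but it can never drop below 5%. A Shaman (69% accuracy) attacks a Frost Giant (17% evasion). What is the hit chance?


accuracy - evasion = 69 - 17 = 52
Apply floor: max(52, 5) = 52
Hit chance = 52%

52%


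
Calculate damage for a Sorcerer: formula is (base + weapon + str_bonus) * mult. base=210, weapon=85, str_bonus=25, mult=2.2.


Sum base + weapon + str = 210 + 85 + 25 = 320
Multiply by 2.2:
320 * 2.2 = 704.0

704.0 damage


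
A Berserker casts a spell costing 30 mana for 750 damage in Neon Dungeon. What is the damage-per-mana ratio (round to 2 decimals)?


Efficiency = damage / mana
= 750 / 30
= 25.00

25.00 dmg/mana


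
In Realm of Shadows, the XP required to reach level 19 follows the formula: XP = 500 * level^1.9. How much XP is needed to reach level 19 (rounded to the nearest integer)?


XP = 500 * level^1.9
Substitute level = 19:
XP = 500 * 19^1.9
= 500 * 268.9254
= 134463

134463 XP


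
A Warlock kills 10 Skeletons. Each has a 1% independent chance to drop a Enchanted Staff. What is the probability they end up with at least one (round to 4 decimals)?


P(at least one) = 1 - P(none) = 1 - (1-p)^n
p = 1/100 = 0.01
1 - p = 0.99
(1 - p)^10 = 0.99^10 = 0.904382
P(at least one) = 1 - 0.904382 = 0.0956

0.0956


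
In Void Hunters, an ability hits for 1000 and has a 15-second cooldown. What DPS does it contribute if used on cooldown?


DPS = damage / cooldown
= 1000 / 15
= 66.67

66.67 DPS


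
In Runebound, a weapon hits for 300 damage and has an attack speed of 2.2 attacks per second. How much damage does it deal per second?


DPS = damage * attack_speed
= 300 * 2.2
= 660.0

660.0 DPS


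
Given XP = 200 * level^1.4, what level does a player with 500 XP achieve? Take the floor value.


XP = 200 * level^1.4, so level = (XP / 200)^(1/1.4)
= (500 / 200)^(1/1.4)
= 2.5^0.7143
= 1.9242
Floor: level = 1

level 1


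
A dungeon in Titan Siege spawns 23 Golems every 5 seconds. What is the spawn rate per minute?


Spawns per minute = count * (60 / interval)
= 23 * (60 / 5)
= 23 * 12.0
= 276.0

276.0 per minute


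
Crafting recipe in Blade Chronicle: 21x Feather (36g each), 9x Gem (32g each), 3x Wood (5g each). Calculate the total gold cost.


Cost breakdown:
  Feather: 21 * 36 = 756
  Gem: 9 * 32 = 288
  Wood: 3 * 5 = 15
Total = 756 + 288 + 15 = 1059

1059 gold


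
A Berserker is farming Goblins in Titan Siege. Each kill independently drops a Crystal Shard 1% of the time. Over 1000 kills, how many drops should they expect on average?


Expected drops = kills * (drop_rate / 100)
= 1000 * (1 / 100)
= 1000 * 0.01
= 10.0

10.0 drops


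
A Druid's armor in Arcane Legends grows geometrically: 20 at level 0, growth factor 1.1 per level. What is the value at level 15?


value = base * growth^level
= 20 * 1.1^15
= 20 * 4.177248
= 83.54

83.54 armor


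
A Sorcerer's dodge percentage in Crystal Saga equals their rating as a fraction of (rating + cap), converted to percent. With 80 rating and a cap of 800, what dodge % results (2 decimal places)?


dodge% = 80 / (80 + 800) * 100
= 80 / 880 * 100
= 0.090909 * 100
= 9.09%

9.09%


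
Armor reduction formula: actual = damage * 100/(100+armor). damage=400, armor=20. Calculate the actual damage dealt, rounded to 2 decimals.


actual = 400 * 100 / (100 + 20)
= 400 * 100 / 120
= 40000 / 120
= 333.33

333.33 damage


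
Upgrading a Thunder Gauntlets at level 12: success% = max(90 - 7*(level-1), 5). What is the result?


raw_rate = 90 - 7 * (12 - 1)
= 90 - 7 * 11
= 90 - 77
= 13
Apply floor: max(13, 5) = 13%

13%


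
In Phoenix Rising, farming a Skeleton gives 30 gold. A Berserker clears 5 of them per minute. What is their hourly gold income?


Gold per minute = 30 * 5 = 150
Gold per hour = 150 * 60 = 9000

9000 gold/hour


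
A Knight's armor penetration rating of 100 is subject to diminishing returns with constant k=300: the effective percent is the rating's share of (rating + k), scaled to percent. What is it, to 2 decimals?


effective% = rating / (rating + k) * 100
= 100 / (100 + 300) * 100
= 100 / 400 * 100
= 0.25 * 100
= 25.00%

25.00%


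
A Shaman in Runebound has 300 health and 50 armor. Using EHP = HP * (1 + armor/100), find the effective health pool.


EHP = 300 * (1 + 50/100)
= 300 * (1 + 0.5)
= 300 * 1.5
= 450.0

450.0 EHP


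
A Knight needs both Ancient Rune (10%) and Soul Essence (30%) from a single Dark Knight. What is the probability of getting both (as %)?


For independent events, P(both) = P(A) * P(B)
= 10% * 30%
= 300 / 100 %
= 3.0%

3.0%


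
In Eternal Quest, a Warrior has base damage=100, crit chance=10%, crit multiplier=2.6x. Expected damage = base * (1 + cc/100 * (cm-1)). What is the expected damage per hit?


E[dmg] = base * (1 + crit_chance * (crit_mult - 1))
cc as decimal = 10/100 = 0.1
cm - 1 = 2.6 - 1 = 1.6
Bonus factor = 0.1 * 1.6 = 0.16
Total multiplier = 1 + 0.16 = 1.16
Expected damage = 100 * 1.16 = 116.00

116.00 damage


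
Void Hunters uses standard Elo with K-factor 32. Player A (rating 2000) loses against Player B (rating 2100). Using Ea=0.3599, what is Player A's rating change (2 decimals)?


Elo update: delta = K * (S - Ea), where S = 0 (loses)
S - Ea = 0 - 0.3599 = -0.3599
Rating change = 32 * -0.3599
= -11.52

-11.52 rating points


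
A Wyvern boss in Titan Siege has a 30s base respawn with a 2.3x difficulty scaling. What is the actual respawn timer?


Respawn time = base * multiplier
= 30 * 2.3
= 69.0 seconds

69.0 seconds


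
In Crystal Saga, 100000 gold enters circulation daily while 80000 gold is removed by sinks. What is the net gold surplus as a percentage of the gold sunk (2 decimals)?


Net gold = 100000 - 80000 = 20000
Inflation rate = net / sunk * 100 = 20000 / 80000 * 100
= 0.25 * 100
= 25.00%

25.00%


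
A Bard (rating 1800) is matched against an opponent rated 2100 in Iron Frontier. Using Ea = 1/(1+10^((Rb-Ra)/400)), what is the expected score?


Elo expected score: Ea = 1/(1 + 10^((Rb-Ra)/400))
Rb - Ra = 2100 - 1800 = 300
(Rb-Ra)/400 = 300/400 = 0.75
10^0.75 = 5.623413
Ea = 1/(1 + 5.623413) = 1/6.623413 = 0.1510

0.1510


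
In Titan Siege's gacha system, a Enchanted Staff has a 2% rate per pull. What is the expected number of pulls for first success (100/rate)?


Expected pulls for a geometric distribution = 1/p = 100 / rate%
= 100 / 2
= 50.0

50.0 pulls


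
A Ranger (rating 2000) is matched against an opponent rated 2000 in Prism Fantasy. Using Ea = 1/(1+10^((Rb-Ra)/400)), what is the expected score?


Elo expected score: Ea = 1/(1 + 10^((Rb-Ra)/400))
Rb - Ra = 2000 - 2000 = 0
(Rb-Ra)/400 = 0/400 = 0.0
10^0.0 = 1.0
Ea = 1/(1 + 1.0) = 1/2.0 = 0.5000

0.5000


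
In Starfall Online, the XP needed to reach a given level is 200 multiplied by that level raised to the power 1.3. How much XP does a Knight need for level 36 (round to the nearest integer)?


XP = 200 * level^1.3
Substitute level = 36:
XP = 200 * 36^1.3
= 200 * 105.4856
= 21097

21097 XP


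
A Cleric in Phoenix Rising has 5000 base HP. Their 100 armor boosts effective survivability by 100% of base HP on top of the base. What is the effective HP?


EHP = 5000 * (1 + 100/100)
= 5000 * (1 + 1.0)
= 5000 * 2.0
= 10000.0

10000.0 EHP


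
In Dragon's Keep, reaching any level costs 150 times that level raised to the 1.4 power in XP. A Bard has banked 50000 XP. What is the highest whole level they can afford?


XP = 150 * level^1.4, so level = (XP / 150)^(1/1.4)
= (50000 / 150)^(1/1.4)
= 333.3333^0.7143
= 63.3952
Floor: level = 63

level 63


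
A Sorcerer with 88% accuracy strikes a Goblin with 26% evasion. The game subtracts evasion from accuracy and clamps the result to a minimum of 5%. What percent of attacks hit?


accuracy - evasion = 88 - 26 = 62
Apply floor: max(62, 5) = 62
Hit chance = 62%

62%


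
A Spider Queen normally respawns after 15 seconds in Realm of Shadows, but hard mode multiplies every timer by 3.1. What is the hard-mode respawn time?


Respawn time = base * multiplier
= 15 * 3.1
= 46.5 seconds

46.5 seconds


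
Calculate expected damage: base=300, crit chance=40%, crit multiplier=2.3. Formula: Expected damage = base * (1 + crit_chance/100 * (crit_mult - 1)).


E[dmg] = base * (1 + crit_chance * (crit_mult - 1))
cc as decimal = 40/100 = 0.4
cm - 1 = 2.3 - 1 = 1.3
Bonus factor = 0.4 * 1.3 = 0.52
Total multiplier = 1 + 0.52 = 1.52
Expected damage = 300 * 1.52 = 456.00

456.00 damage


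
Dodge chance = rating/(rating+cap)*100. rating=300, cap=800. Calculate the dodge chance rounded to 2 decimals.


dodge% = 300 / (300 + 800) * 100
= 300 / 1100 * 100
= 0.272727 * 100
= 27.27%

27.27%


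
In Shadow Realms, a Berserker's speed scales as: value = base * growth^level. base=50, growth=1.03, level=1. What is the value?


value = base * growth^level
= 50 * 1.03^1
= 50 * 1.03
= 51.50

51.50 speed


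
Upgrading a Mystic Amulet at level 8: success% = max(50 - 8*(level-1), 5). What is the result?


raw_rate = 50 - 8 * (8 - 1)
= 50 - 8 * 7
= 50 - 56
= -6
Apply floor: max(-6, 5) = 5%

5%


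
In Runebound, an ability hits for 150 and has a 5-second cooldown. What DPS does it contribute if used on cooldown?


DPS = damage / cooldown
= 150 / 5
= 30.00

30.00 DPS


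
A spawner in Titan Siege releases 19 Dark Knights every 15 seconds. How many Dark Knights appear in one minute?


Spawns per minute = count * (60 / interval)
= 19 * (60 / 15)
= 19 * 4.0
= 76.0

76.0 per minute


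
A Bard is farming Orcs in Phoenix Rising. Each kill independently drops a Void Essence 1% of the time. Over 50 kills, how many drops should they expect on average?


Expected drops = kills * (drop_rate / 100)
= 50 * (1 / 100)
= 50 * 0.01
= 0.5

0.5 drops


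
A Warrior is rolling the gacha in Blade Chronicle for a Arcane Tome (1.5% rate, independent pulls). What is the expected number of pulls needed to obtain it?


Expected pulls for a geometric distribution = 1/p = 100 / rate%
= 100 / 1.5
= 66.67

66.67 pulls


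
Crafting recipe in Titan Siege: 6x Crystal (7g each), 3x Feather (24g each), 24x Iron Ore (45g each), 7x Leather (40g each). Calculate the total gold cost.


Cost breakdown:
  Crystal: 6 * 7 = 42
  Feather: 3 * 24 = 72
  Iron Ore: 24 * 45 = 1080
  Leather: 7 * 40 = 280
Total = 42 + 72 + 1080 + 280 = 1474

1474 gold


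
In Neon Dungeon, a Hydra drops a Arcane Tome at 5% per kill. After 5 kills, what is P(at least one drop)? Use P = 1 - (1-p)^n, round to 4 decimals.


P(at least one) = 1 - P(none) = 1 - (1-p)^n
p = 5/100 = 0.05
1 - p = 0.95
(1 - p)^5 = 0.95^5 = 0.773781
P(at least one) = 1 - 0.773781 = 0.2262

0.2262


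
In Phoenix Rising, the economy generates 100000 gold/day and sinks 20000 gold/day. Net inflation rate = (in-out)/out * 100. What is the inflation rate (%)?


Net gold = 100000 - 20000 = 80000
Inflation rate = net / sunk * 100 = 80000 / 20000 * 100
= 4.0 * 100
= 400.00%

400.00%


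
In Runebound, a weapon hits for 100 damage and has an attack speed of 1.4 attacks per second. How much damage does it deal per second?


DPS = damage * attack_speed
= 100 * 1.4
= 140.0

140.0 DPS


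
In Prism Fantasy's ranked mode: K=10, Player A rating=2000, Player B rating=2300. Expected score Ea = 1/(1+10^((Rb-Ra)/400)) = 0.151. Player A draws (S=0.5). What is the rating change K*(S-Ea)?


Elo update: delta = K * (S - Ea), where S = 0.5 (draws)
S - Ea = 0.5 - 0.151 = 0.349
Rating change = 10 * 0.349
= 3.49

3.49 rating points


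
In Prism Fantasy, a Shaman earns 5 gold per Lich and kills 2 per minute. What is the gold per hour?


Gold per minute = 5 * 2 = 10
Gold per hour = 10 * 60 = 600

600 gold/hour


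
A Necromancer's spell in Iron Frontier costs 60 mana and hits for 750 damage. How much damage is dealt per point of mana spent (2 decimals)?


Efficiency = damage / mana
= 750 / 60
= 12.50

12.50 dmg/mana


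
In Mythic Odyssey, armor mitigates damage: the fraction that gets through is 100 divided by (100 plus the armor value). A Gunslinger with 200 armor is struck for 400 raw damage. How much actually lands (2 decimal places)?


actual = 400 * 100 / (100 + 200)
= 400 * 100 / 300
= 40000 / 300
= 133.33

133.33 damage


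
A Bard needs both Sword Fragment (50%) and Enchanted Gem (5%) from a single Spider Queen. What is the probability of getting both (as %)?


For independent events, P(both) = P(A) * P(B)
= 50% * 5%
= 250 / 100 %
= 2.5%

2.5%


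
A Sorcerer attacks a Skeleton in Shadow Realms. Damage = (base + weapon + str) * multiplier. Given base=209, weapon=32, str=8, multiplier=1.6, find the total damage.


Sum base + weapon + str = 209 + 32 + 8 = 249
Multiply by 1.6:
249 * 1.6 = 398.4

398.4 damage


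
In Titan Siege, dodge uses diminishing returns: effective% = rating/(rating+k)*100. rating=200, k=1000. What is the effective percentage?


effective% = rating / (rating + k) * 100
= 200 / (200 + 1000) * 100
= 200 / 1200 * 100
= 0.166667 * 100
= 16.67%

16.67%


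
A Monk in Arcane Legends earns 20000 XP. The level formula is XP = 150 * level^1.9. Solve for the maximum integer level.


XP = 150 * level^1.9, so level = (XP / 150)^(1/1.9)
= (20000 / 150)^(1/1.9)
= 133.3333^0.5263
= 13.1338
Floor: level = 13

level 13


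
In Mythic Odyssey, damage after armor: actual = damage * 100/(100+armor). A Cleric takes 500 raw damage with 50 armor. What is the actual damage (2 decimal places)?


actual = 500 * 100 / (100 + 50)
= 500 * 100 / 150
= 50000 / 150
= 333.33

333.33 damage


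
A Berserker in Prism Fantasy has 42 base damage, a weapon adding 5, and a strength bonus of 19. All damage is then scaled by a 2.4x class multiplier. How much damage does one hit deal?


Sum base + weapon + str = 42 + 5 + 19 = 66
Multiply by 2.4:
66 * 2.4 = 158.4

158.4 damage


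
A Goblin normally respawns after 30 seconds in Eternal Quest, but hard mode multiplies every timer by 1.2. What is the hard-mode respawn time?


Respawn time = base * multiplier
= 30 * 1.2
= 36.0 seconds

36.0 seconds


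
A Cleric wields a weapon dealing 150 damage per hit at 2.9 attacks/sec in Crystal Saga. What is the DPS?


DPS = damage * attack_speed
= 150 * 2.9
= 435.0

435.0 DPS


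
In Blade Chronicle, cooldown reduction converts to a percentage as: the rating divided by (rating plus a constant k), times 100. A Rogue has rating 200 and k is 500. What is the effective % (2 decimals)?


effective% = rating / (rating + k) * 100
= 200 / (200 + 500) * 100
= 200 / 700 * 100
= 0.285714 * 100
= 28.57%

28.57%


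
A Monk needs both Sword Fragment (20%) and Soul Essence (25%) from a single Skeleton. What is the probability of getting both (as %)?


For independent events, P(both) = P(A) * P(B)
= 20% * 25%
= 500 / 100 %
= 5.0%

5.0%


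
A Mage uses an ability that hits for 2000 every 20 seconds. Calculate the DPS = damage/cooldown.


DPS = damage / cooldown
= 2000 / 20
= 100.00

100.00 DPS


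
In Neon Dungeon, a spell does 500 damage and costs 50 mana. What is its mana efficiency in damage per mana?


Efficiency = damage / mana
= 500 / 50
= 10.00

10.00 dmg/mana


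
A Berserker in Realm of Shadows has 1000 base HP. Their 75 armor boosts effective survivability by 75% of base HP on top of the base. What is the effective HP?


EHP = 1000 * (1 + 75/100)
= 1000 * (1 + 0.75)
= 1000 * 1.75
= 1750.0

1750.0 EHP


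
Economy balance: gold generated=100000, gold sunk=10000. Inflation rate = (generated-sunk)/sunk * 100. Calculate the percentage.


Net gold = 100000 - 10000 = 90000
Inflation rate = net / sunk * 100 = 90000 / 10000 * 100
= 9.0 * 100
= 900.00%

900.00%


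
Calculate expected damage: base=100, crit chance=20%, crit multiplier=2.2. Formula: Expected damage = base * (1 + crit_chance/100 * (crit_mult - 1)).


E[dmg] = base * (1 + crit_chance * (crit_mult - 1))
cc as decimal = 20/100 = 0.2
cm - 1 = 2.2 - 1 = 1.2
Bonus factor = 0.2 * 1.2 = 0.24
Total multiplier = 1 + 0.24 = 1.24
Expected damage = 100 * 1.24 = 124.00

124.00 damage


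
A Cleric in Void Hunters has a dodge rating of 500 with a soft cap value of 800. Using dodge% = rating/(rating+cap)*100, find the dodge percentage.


dodge% = 500 / (500 + 800) * 100
= 500 / 1300 * 100
= 0.384615 * 100
= 38.46%

38.46%


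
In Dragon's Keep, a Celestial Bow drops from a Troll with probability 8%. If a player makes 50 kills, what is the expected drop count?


Expected drops = kills * (drop_rate / 100)
= 50 * (8 / 100)
= 50 * 0.08
= 4.0

4.0 drops


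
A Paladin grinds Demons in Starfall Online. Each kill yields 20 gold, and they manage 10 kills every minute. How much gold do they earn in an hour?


Gold per minute = 20 * 10 = 200
Gold per hour = 200 * 60 = 12000

12000 gold/hour


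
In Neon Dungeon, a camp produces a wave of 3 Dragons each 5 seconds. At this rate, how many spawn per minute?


Spawns per minute = count * (60 / interval)
= 3 * (60 / 5)
= 3 * 12.0
= 36.0

36.0 per minute


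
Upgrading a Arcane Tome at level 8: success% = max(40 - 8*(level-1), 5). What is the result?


raw_rate = 40 - 8 * (8 - 1)
= 40 - 8 * 7
= 40 - 56
= -16
Apply floor: max(-16, 5) = 5%

5%


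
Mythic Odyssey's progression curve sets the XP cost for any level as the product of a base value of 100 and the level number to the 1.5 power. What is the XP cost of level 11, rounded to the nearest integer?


XP = 100 * level^1.5
Substitute level = 11:
XP = 100 * 11^1.5
= 100 * 36.4829
= 3648

3648 XP


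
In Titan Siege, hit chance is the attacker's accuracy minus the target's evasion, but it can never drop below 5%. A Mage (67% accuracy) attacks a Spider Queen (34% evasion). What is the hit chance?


accuracy - evasion = 67 - 34 = 33
Apply floor: max(33, 5) = 33
Hit chance = 33%

33%


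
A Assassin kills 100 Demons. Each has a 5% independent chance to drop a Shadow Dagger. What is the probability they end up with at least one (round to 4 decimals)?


P(at least one) = 1 - P(none) = 1 - (1-p)^n
p = 5/100 = 0.05
1 - p = 0.95
(1 - p)^100 = 0.95^100 = 0.005921
P(at least one) = 1 - 0.005921 = 0.9941

0.9941


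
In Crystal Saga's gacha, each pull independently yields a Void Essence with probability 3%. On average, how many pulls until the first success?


Expected pulls for a geometric distribution = 1/p = 100 / rate%
= 100 / 3
= 33.33

33.33 pulls


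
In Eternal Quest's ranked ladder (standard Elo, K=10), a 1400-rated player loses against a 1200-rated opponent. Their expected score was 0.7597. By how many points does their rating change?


Elo update: delta = K * (S - Ea), where S = 0 (loses)
S - Ea = 0 - 0.7597 = -0.7597
Rating change = 10 * -0.7597
= -7.60

-7.60 rating points


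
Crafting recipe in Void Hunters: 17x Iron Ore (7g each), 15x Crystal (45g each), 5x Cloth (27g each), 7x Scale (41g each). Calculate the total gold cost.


Cost breakdown:
  Iron Ore: 17 * 7 = 119
  Crystal: 15 * 45 = 675
  Cloth: 5 * 27 = 135
  Scale: 7 * 41 = 287
Total = 119 + 675 + 135 + 287 = 1216

1216 gold


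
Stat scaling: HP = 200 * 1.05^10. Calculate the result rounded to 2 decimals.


value = base * growth^level
= 200 * 1.05^10
= 200 * 1.628895
= 325.78

325.78 HP


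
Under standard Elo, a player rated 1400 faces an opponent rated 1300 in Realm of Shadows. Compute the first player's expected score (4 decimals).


Elo expected score: Ea = 1/(1 + 10^((Rb-Ra)/400))
Rb - Ra = 1300 - 1400 = -100
(Rb-Ra)/400 = -100/400 = -0.25
10^-0.25 = 0.562341
Ea = 1/(1 + 0.562341) = 1/1.562341 = 0.6401

0.6401


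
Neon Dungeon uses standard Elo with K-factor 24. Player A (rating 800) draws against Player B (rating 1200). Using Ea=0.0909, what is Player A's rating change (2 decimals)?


Elo update: delta = K * (S - Ea), where S = 0.5 (draws)
S - Ea = 0.5 - 0.0909 = 0.4091
Rating change = 24 * 0.4091
= 9.82

9.82 rating points


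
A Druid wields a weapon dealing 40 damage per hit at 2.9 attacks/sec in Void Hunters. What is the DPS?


DPS = damage * attack_speed
= 40 * 2.9
= 116.0

116.0 DPS


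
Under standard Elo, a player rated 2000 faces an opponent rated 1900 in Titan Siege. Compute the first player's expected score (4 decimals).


Elo expected score: Ea = 1/(1 + 10^((Rb-Ra)/400))
Rb - Ra = 1900 - 2000 = -100
(Rb-Ra)/400 = -100/400 = -0.25
10^-0.25 = 0.562341
Ea = 1/(1 + 0.562341) = 1/1.562341 = 0.6401

0.6401


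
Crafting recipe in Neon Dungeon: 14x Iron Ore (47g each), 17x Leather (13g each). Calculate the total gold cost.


Cost breakdown:
  Iron Ore: 14 * 47 = 658
  Leather: 17 * 13 = 221
Total = 658 + 221 = 879

879 gold


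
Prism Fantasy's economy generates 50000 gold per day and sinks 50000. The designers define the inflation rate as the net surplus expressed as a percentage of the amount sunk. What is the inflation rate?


Net gold = 50000 - 50000 = 0
Inflation rate = net / sunk * 100 = 0 / 50000 * 100
= 0.0 * 100
= 0.00%

0.00%


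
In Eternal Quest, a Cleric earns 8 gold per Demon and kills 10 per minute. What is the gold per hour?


Gold per minute = 8 * 10 = 80
Gold per hour = 80 * 60 = 4800

4800 gold/hour


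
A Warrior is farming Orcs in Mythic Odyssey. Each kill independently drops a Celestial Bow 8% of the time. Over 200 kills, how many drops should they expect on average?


Expected drops = kills * (drop_rate / 100)
= 200 * (8 / 100)
= 200 * 0.08
= 16.0

16.0 drops


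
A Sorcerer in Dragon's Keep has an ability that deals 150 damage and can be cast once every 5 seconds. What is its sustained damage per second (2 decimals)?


DPS = damage / cooldown
= 150 / 5
= 30.00

30.00 DPS


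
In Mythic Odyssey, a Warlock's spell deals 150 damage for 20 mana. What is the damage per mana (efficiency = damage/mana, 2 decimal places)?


Efficiency = damage / mana
= 150 / 20
= 7.50

7.50 dmg/mana


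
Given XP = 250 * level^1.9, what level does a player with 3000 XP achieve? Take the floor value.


XP = 250 * level^1.9, so level = (XP / 250)^(1/1.9)
= (3000 / 250)^(1/1.9)
= 12.0^0.5263
= 3.6982
Floor: level = 3

level 3


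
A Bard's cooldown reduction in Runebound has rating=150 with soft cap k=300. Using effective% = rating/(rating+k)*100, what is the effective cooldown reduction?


effective% = rating / (rating + k) * 100
= 150 / (150 + 300) * 100
= 150 / 450 * 100
= 0.333333 * 100
= 33.33%

33.33%


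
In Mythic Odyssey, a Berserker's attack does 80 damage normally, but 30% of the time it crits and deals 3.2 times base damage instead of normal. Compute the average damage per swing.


E[dmg] = base * (1 + crit_chance * (crit_mult - 1))
cc as decimal = 30/100 = 0.3
cm - 1 = 3.2 - 1 = 2.2
Bonus factor = 0.3 * 2.2 = 0.66
Total multiplier = 1 + 0.66 = 1.66
Expected damage = 80 * 1.66 = 132.80

132.80 damage


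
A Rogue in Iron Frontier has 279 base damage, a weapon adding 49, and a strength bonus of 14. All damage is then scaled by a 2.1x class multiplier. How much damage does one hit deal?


Sum base + weapon + str = 279 + 49 + 14 = 342
Multiply by 2.1:
342 * 2.1 = 718.2

718.2 damage


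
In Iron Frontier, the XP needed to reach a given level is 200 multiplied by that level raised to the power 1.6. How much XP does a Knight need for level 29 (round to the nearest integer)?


XP = 200 * level^1.6
Substitute level = 29:
XP = 200 * 29^1.6
= 200 * 218.694
= 43739

43739 XP


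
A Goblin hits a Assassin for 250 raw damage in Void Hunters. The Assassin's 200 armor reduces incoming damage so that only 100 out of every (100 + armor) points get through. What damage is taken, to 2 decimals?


actual = 250 * 100 / (100 + 200)
= 250 * 100 / 300
= 25000 / 300
= 83.33

83.33 damage


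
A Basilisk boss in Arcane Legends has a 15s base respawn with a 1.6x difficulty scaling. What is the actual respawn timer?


Respawn time = base * multiplier
= 15 * 1.6
= 24.0 seconds

24.0 seconds


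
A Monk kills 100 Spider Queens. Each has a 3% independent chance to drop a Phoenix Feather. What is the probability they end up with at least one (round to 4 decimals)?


P(at least one) = 1 - P(none) = 1 - (1-p)^n
p = 3/100 = 0.03
1 - p = 0.97
(1 - p)^100 = 0.97^100 = 0.047553
P(at least one) = 1 - 0.047553 = 0.9524

0.9524


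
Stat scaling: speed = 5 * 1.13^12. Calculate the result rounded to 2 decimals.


value = base * growth^level
= 5 * 1.13^12
= 5 * 4.334523
= 21.67

21.67 speed


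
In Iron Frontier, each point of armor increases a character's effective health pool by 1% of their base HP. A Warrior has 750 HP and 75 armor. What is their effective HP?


EHP = 750 * (1 + 75/100)
= 750 * (1 + 0.75)
= 750 * 1.75
= 1312.5

1312.5 EHP


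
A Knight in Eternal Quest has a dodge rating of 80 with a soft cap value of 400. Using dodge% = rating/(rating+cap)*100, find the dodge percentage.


dodge% = 80 / (80 + 400) * 100
= 80 / 480 * 100
= 0.166667 * 100
= 16.67%

16.67%


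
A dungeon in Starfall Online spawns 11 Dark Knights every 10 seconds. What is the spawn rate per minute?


Spawns per minute = count * (60 / interval)
= 11 * (60 / 10)
= 11 * 6.0
= 66.0

66.0 per minute


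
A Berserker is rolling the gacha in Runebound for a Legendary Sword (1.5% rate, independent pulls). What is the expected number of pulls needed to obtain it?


Expected pulls for a geometric distribution = 1/p = 100 / rate%
= 100 / 1.5
= 66.67

66.67 pulls


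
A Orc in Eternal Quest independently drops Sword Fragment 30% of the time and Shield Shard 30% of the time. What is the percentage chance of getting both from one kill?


For independent events, P(both) = P(A) * P(B)
= 30% * 30%
= 900 / 100 %
= 9.0%

9.0%


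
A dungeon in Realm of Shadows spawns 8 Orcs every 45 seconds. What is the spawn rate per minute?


Spawns per minute = count * (60 / interval)
= 8 * (60 / 45)
= 8 * 1.3333
= 10.67

10.67 per minute


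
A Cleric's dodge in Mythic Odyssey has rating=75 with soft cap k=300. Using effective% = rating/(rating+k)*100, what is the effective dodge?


effective% = rating / (rating + k) * 100
= 75 / (75 + 300) * 100
= 75 / 375 * 100
= 0.2 * 100
= 20.00%

20.00%


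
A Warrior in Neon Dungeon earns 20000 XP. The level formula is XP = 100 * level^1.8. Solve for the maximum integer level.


XP = 100 * level^1.8, so level = (XP / 100)^(1/1.8)
= (20000 / 100)^(1/1.8)
= 200.0^0.5556
= 18.9824
Floor: level = 18

level 18


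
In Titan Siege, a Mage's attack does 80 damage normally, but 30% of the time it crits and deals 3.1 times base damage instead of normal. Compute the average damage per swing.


E[dmg] = base * (1 + crit_chance * (crit_mult - 1))
cc as decimal = 30/100 = 0.3
cm - 1 = 3.1 - 1 = 2.1
Bonus factor = 0.3 * 2.1 = 0.63
Total multiplier = 1 + 0.63 = 1.63
Expected damage = 80 * 1.63 = 130.40

130.40 damage


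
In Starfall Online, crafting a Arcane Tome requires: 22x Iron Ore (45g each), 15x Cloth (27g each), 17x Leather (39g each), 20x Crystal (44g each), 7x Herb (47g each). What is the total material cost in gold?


Cost breakdown:
  Iron Ore: 22 * 45 = 990
  Cloth: 15 * 27 = 405
  Leather: 17 * 39 = 663
  Crystal: 20 * 44 = 880
  Herb: 7 * 47 = 329
Total = 990 + 405 + 663 + 880 + 329 = 3267

3267 gold


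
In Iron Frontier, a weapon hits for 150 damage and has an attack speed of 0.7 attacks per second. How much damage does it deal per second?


DPS = damage * attack_speed
= 150 * 0.7
= 105.0

105.0 DPS


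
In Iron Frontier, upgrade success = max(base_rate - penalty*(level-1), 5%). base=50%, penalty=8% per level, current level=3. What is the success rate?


raw_rate = 50 - 8 * (3 - 1)
= 50 - 8 * 2
= 50 - 16
= 34
Apply floor: max(34, 5) = 34%

34%


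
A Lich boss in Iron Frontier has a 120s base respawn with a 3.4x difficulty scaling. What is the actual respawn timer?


Respawn time = base * multiplier
= 120 * 3.4
= 408.0 seconds

408.0 seconds


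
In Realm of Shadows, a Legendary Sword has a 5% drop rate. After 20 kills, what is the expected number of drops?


Expected drops = kills * (drop_rate / 100)
= 20 * (5 / 100)
= 20 * 0.05
= 1.0

1.0 drops


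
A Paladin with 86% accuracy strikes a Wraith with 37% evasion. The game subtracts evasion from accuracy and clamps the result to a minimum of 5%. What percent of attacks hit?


accuracy - evasion = 86 - 37 = 49
Apply floor: max(49, 5) = 49
Hit chance = 49%

49%


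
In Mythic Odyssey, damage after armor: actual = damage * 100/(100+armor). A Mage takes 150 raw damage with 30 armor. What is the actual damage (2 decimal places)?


actual = 150 * 100 / (100 + 30)
= 150 * 100 / 130
= 15000 / 130
= 115.38

115.38 damage


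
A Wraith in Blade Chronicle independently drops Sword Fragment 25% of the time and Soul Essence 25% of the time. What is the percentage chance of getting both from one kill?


For independent events, P(both) = P(A) * P(B)
= 25% * 25%
= 625 / 100 %
= 6.25%

6.25%


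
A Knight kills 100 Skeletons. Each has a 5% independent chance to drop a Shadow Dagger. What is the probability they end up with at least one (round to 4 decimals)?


P(at least one) = 1 - P(none) = 1 - (1-p)^n
p = 5/100 = 0.05
1 - p = 0.95
(1 - p)^100 = 0.95^100 = 0.005921
P(at least one) = 1 - 0.005921 = 0.9941

0.9941


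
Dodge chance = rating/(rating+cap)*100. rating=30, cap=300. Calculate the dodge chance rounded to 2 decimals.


dodge% = 30 / (30 + 300) * 100
= 30 / 330 * 100
= 0.090909 * 100
= 9.09%

9.09%


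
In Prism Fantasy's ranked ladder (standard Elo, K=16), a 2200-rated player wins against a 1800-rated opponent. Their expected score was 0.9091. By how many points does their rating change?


Elo update: delta = K * (S - Ea), where S = 1 (wins)
S - Ea = 1 - 0.9091 = 0.0909
Rating change = 16 * 0.0909
= 1.45

1.45 rating points


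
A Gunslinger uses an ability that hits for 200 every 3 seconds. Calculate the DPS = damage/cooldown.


DPS = damage / cooldown
= 200 / 3
= 66.67

66.67 DPS


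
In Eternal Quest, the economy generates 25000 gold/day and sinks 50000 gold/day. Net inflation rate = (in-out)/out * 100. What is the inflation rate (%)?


Net gold = 25000 - 50000 = -25000
Inflation rate = net / sunk * 100 = -25000 / 50000 * 100
= -0.5 * 100
= -50.00%

-50.00%


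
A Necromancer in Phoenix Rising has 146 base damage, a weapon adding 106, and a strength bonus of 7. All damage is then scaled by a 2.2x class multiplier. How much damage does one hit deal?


Sum base + weapon + str = 146 + 106 + 7 = 259
Multiply by 2.2:
259 * 2.2 = 569.8

569.8 damage


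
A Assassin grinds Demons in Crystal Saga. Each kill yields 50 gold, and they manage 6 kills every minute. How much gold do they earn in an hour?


Gold per minute = 50 * 6 = 300
Gold per hour = 300 * 60 = 18000

18000 gold/hour


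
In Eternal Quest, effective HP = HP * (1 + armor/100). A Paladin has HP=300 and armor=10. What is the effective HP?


EHP = 300 * (1 + 10/100)
= 300 * (1 + 0.1)
= 300 * 1.1
= 330.0

330.0 EHP


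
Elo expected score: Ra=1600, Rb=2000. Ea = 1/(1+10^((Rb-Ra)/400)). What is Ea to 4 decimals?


Elo expected score: Ea = 1/(1 + 10^((Rb-Ra)/400))
Rb - Ra = 2000 - 1600 = 400
(Rb-Ra)/400 = 400/400 = 1.0
10^1.0 = 10.0
Ea = 1/(1 + 10.0) = 1/11.0 = 0.0909

0.0909


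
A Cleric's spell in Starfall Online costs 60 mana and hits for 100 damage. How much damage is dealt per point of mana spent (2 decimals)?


Efficiency = damage / mana
= 100 / 60
= 1.67

1.67 dmg/mana


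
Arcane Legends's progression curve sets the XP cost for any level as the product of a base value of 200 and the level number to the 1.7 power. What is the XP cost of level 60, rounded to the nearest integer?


XP = 200 * level^1.7
Substitute level = 60:
XP = 200 * 60^1.7
= 200 * 1054.0401
= 210808

210808 XP


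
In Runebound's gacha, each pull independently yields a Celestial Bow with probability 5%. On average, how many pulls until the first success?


Expected pulls for a geometric distribution = 1/p = 100 / rate%
= 100 / 5
= 20.0

20.0 pulls


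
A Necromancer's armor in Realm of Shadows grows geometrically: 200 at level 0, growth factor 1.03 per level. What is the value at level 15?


value = base * growth^level
= 200 * 1.03^15
= 200 * 1.557967
= 311.59

311.59 armor


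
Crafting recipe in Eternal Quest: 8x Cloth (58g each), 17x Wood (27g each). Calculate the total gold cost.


Cost breakdown:
  Cloth: 8 * 58 = 464
  Wood: 17 * 27 = 459
Total = 464 + 459 = 923

923 gold


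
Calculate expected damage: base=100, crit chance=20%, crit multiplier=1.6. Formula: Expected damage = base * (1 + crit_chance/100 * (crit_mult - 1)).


E[dmg] = base * (1 + crit_chance * (crit_mult - 1))
cc as decimal = 20/100 = 0.2
cm - 1 = 1.6 - 1 = 0.6
Bonus factor = 0.2 * 0.6 = 0.12
Total multiplier = 1 + 0.12 = 1.12
Expected damage = 100 * 1.12 = 112.00

112.00 damage


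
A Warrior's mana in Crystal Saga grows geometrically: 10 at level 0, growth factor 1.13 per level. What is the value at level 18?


value = base * growth^level
= 10 * 1.13^18
= 10 * 9.024268
= 90.24

90.24 mana


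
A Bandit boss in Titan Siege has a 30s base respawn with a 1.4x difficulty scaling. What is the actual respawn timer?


Respawn time = base * multiplier
= 30 * 1.4
= 42.0 seconds

42.0 seconds


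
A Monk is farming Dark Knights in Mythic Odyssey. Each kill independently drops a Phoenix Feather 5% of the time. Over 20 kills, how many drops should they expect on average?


Expected drops = kills * (drop_rate / 100)
= 20 * (5 / 100)
= 20 * 0.05
= 1.0

1.0 drops


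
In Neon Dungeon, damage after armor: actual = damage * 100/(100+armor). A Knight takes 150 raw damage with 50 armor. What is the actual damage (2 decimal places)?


actual = 150 * 100 / (100 + 50)
= 150 * 100 / 150
= 15000 / 150
= 100.00

100.00 damage


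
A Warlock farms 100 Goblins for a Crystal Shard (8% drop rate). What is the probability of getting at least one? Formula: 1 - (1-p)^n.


P(at least one) = 1 - P(none) = 1 - (1-p)^n
p = 8/100 = 0.08
1 - p = 0.92
(1 - p)^100 = 0.92^100 = 0.000239
P(at least one) = 1 - 0.000239 = 0.9998

0.9998


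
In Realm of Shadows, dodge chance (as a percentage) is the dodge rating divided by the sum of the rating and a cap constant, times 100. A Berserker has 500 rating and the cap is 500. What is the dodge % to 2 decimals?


dodge% = 500 / (500 + 500) * 100
= 500 / 1000 * 100
= 0.5 * 100
= 50.00%

50.00%


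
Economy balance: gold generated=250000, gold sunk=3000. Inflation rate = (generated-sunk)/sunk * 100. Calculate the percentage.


Net gold = 250000 - 3000 = 247000
Inflation rate = net / sunk * 100 = 247000 / 3000 * 100
= 82.333333 * 100
= 8233.33%

8233.33%


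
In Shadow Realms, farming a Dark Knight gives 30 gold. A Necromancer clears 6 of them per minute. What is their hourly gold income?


Gold per minute = 30 * 6 = 180
Gold per hour = 180 * 60 = 10800

10800 gold/hour


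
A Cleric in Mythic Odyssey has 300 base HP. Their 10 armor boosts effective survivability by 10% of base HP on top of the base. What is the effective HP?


EHP = 300 * (1 + 10/100)
= 300 * (1 + 0.1)
= 300 * 1.1
= 330.0

330.0 EHP


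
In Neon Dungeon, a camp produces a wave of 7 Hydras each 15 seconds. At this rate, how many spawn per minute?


Spawns per minute = count * (60 / interval)
= 7 * (60 / 15)
= 7 * 4.0
= 28.0

28.0 per minute


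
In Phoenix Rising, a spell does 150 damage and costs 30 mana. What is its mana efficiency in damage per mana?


Efficiency = damage / mana
= 150 / 30
= 5.00

5.00 dmg/mana
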